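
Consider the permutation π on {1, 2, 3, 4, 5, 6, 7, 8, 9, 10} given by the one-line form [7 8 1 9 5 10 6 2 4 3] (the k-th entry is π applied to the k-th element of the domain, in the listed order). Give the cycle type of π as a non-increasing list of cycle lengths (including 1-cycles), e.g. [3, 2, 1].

The disjoint cycles are (1 7 6 10 3)(2 8)(4 9)(5), with lengths 5, 2, 2, 1 in non-increasing order.

[5, 2, 2, 1]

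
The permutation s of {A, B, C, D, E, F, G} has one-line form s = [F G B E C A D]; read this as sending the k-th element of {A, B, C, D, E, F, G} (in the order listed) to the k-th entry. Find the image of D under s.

D is element number 4 of the domain, and entry number 4 of the one-line form is E, so s(D) = E.

E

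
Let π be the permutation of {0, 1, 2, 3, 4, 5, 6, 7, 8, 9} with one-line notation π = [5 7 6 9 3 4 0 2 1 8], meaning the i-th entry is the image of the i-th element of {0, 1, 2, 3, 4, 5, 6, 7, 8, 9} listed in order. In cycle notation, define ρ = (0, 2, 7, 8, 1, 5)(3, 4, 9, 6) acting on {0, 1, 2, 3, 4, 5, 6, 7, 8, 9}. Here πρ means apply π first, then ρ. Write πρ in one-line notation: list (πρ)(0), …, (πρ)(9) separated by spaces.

Chase each element through π then ρ: 0 → 5 → 0; 1 → 7 → 8; 2 → 6 → 3; 3 → 9 → 6; 4 → 3 → 4; 5 → 4 → 9; 6 → 0 → 2; 7 → 2 → 7; 8 → 1 → 5; 9 → 8 → 1.
Collecting the images, πρ = [0 8 3 6 4 9 2 7 5 1].

0 8 3 6 4 9 2 7 5 1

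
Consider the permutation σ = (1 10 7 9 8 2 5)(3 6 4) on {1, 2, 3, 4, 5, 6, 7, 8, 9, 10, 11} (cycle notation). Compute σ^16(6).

6 lies in the 3-cycle (3 6 4).
Since the cycle has length 3, σ^16 acts on it the same as σ^1 (16 mod 3 = 1).
Advancing 1 step from 6: 6 → 4.

4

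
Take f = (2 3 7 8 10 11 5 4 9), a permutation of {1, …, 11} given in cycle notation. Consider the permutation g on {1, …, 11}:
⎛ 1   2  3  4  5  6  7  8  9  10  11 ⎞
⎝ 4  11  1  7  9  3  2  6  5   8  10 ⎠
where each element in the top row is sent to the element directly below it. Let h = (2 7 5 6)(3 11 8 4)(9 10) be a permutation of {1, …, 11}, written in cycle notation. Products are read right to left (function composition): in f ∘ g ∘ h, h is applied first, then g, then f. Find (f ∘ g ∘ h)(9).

Apply the permutations in order: h(9) = 10, then g(10) = 8, then f(8) = 10. So (f ∘ g ∘ h)(9) = 10.

10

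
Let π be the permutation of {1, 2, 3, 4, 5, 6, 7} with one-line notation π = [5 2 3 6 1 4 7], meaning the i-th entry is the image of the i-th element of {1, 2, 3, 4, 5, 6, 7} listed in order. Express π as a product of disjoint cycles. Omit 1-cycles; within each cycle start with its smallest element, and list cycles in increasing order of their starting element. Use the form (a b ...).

From 1: 1 → 5 → 1, closing the cycle (1 5).
Continuing from each remaining unvisited element yields (1 5)(4 6).

(1 5)(4 6)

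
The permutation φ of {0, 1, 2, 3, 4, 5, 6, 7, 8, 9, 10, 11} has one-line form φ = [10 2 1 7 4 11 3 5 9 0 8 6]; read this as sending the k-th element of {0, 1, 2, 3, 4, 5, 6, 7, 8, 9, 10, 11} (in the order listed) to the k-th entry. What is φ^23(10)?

Tracing 10 → 8 → … returns to 10 after 4 steps, so 10 lies in a 4-cycle (0 10 8 9).
Since the cycle has length 4, φ^23 acts on it the same as φ^3 (23 mod 4 = 3).
Stepping 3 places around the cycle: 10 → 8 → 9 → 0.

0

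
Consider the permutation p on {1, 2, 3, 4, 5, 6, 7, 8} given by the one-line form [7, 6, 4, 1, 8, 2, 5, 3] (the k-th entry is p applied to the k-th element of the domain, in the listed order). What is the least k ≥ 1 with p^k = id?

The disjoint-cycle form of p has cycle lengths 6, 2.
Since disjoint cycles commute, ord(p) = lcm(6, 2) = 6.

6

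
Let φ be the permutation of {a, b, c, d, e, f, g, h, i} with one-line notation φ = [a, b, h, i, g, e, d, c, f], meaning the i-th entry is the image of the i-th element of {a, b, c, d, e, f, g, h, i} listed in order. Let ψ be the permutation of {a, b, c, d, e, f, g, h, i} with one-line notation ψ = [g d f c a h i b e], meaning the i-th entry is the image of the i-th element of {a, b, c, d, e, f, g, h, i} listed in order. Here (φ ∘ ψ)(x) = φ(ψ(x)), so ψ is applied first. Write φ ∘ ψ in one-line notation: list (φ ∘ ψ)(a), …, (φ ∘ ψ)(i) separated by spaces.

d i e h a c f b g

Chase each element through ψ then φ: a → g → d; b → d → i; c → f → e; d → c → h; e → a → a; f → h → c; g → i → f; h → b → b; i → e → g.
So φ ∘ ψ in one-line form is d i e h a c f b g.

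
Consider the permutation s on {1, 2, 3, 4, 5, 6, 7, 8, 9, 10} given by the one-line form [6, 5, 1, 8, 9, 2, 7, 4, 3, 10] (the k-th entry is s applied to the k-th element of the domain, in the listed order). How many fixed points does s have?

2

The fixed points (elements with s(x) = x) are {7, 10}, so there are 2.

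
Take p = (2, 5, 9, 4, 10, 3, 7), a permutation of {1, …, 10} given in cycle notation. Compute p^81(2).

10

2 lies in the 7-cycle (2, 5, 9, 4, 10, 3, 7).
Powers repeat with period 7 on this cycle, and 81 mod 7 = 4, so p^81(2) = p^4(2).
Stepping 4 places around the cycle: 2 → 5 → 9 → 4 → 10.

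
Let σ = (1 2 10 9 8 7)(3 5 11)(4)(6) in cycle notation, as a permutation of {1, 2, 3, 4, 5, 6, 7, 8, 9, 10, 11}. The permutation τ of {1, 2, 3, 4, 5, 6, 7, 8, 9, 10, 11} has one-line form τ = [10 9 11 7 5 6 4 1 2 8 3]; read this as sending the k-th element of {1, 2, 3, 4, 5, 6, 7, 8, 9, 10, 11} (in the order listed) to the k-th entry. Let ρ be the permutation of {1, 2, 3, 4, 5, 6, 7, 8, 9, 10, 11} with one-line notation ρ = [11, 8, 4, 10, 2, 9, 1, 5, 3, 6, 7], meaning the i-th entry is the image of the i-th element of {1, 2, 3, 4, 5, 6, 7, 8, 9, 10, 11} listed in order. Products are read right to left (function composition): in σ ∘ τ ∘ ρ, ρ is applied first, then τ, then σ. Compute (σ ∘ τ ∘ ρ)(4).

7

Apply the permutations in order: ρ(4) = 10, then τ(10) = 8, then σ(8) = 7. So (σ ∘ τ ∘ ρ)(4) = 7.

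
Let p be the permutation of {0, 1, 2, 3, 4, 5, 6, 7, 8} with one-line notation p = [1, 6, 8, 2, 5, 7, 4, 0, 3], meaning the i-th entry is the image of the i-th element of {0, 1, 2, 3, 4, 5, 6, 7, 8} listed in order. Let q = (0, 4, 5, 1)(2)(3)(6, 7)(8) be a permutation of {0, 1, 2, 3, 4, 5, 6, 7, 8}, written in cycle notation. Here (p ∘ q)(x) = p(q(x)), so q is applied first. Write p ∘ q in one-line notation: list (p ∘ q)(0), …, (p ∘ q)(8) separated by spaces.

(p ∘ q)(x) = p(q(x)). Computing each image: p(q(0)) = p(4) = 5, p(q(1)) = p(0) = 1, p(q(2)) = p(2) = 8, p(q(3)) = p(3) = 2, p(q(4)) = p(5) = 7, p(q(5)) = p(1) = 6, p(q(6)) = p(7) = 0, p(q(7)) = p(6) = 4, p(q(8)) = p(8) = 3.
Hence p ∘ q = [5 1 8 2 7 6 0 4 3].

5 1 8 2 7 6 0 4 3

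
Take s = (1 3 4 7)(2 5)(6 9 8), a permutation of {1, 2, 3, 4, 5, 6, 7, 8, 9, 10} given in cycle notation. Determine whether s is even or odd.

The cycle lengths are 4, 3, 2, 1.
A cycle of length ℓ contributes ℓ−1 transpositions, so s is a product of 3 + 2 + 1 = 6 transpositions — even.

even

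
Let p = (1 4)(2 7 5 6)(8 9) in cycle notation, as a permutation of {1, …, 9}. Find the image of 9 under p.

8

9 appears in (8 9); the next entry (wrapping around) is 8.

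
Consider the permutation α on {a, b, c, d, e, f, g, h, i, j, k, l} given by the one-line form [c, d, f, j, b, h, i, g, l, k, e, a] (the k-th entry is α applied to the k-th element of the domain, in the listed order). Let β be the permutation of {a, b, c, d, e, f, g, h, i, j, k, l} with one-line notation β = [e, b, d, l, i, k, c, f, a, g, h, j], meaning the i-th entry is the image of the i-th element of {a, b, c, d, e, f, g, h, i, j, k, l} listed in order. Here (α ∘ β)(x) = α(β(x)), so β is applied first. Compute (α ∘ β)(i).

First apply β: β(i) = a, then α(a) = c. Thus (α ∘ β)(i) = c.

c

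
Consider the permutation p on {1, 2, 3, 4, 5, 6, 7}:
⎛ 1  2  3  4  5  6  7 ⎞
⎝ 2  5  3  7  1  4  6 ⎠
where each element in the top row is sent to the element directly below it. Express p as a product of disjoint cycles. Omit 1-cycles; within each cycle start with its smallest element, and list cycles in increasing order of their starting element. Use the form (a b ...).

(1 2 5)(4 7 6)

From 1: 1 → 2 → 5 → 1, closing the cycle (1 2 5).
Continuing from each remaining unvisited element yields (1 2 5)(4 7 6).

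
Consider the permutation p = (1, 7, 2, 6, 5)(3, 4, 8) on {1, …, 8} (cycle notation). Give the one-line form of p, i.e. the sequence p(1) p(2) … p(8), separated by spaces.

Image by image: 1↦7, 2↦6, 3↦4, 4↦8, 5↦1, 6↦5, 7↦2, 8↦3.
Listing these in domain order gives 7 6 4 8 1 5 2 3.

7 6 4 8 1 5 2 3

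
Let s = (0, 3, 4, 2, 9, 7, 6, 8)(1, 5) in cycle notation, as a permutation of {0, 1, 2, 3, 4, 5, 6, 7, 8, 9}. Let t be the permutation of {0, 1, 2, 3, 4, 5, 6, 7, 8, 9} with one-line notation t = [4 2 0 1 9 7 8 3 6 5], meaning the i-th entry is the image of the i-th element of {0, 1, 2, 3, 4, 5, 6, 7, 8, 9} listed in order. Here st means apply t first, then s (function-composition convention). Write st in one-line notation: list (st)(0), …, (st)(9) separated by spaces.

(st)(x) = s(t(x)). Computing each image: s(t(0)) = s(4) = 2, s(t(1)) = s(2) = 9, s(t(2)) = s(0) = 3, s(t(3)) = s(1) = 5, s(t(4)) = s(9) = 7, s(t(5)) = s(7) = 6, s(t(6)) = s(8) = 0, s(t(7)) = s(3) = 4, s(t(8)) = s(6) = 8, s(t(9)) = s(5) = 1.
Hence st = [2 9 3 5 7 6 0 4 8 1].

2 9 3 5 7 6 0 4 8 1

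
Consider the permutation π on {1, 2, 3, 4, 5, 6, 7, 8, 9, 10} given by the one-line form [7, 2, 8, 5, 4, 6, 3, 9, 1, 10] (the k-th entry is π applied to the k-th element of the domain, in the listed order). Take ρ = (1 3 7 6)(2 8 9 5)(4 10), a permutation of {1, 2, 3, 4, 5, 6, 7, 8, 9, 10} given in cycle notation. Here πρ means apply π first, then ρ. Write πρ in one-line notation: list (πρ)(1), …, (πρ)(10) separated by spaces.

6 8 9 2 10 1 7 5 3 4

For each element, apply π then ρ: 1 → 7 → 6; 2 → 2 → 8; 3 → 8 → 9; 4 → 5 → 2; 5 → 4 → 10; 6 → 6 → 1; 7 → 3 → 7; 8 → 9 → 5; 9 → 1 → 3; 10 → 10 → 4.
So πρ in one-line form is 6 8 9 2 10 1 7 5 3 4.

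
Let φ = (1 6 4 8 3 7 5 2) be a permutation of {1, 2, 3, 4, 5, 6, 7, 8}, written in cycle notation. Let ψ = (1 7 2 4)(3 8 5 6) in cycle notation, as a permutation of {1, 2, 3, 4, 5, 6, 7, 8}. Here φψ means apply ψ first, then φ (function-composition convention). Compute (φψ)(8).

2

First apply ψ: ψ(8) = 5, then φ(5) = 2. Thus (φψ)(8) = 2.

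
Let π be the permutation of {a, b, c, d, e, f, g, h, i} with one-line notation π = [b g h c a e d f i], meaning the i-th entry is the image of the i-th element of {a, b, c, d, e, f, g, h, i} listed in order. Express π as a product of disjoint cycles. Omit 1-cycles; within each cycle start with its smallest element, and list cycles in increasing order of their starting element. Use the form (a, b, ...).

(a, b, g, d, c, h, f, e)

From a: a → b → g → d → c → h → f → e → a, closing the cycle (a, b, g, d, c, h, f, e).
Repeating from the next unused element and collecting all non-trivial cycles gives (a, b, g, d, c, h, f, e).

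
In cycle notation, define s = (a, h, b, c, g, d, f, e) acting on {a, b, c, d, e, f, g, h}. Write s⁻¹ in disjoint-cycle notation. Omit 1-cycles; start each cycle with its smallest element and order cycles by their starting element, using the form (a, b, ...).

(a, e, f, d, g, c, b, h)

If s sends a → b within a cycle, s⁻¹ sends b → a; equivalently, reverse each cycle.
After reversing and putting each cycle's least element first, s⁻¹ = (a, e, f, d, g, c, b, h).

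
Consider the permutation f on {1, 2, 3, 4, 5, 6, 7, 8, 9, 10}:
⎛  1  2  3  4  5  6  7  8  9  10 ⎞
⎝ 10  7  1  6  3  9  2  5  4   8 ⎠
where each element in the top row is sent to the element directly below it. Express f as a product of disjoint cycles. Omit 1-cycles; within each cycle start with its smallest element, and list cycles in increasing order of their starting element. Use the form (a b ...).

(1 10 8 5 3)(2 7)(4 6 9)

From 1: 1 → 10 → 8 → 5 → 3 → 1, closing the cycle (1 10 8 5 3).
Repeating from the next unused element and collecting all non-trivial cycles gives (1 10 8 5 3)(2 7)(4 6 9).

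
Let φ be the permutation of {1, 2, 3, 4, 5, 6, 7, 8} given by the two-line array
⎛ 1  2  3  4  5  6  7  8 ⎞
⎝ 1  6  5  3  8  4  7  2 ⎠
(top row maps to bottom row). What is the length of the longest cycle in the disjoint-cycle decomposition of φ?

Decomposing into disjoint cycles gives (2 6 4 3 5 8); the longest has length 6.

6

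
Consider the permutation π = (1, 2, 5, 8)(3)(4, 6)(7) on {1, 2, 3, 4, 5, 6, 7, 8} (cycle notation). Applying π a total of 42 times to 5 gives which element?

5 lies in the 4-cycle (1, 2, 5, 8).
Powers repeat with period 4 on this cycle, and 42 mod 4 = 2, so π^42(5) = π^2(5).
Advancing 2 steps from 5: 5 → 8 → 1.

1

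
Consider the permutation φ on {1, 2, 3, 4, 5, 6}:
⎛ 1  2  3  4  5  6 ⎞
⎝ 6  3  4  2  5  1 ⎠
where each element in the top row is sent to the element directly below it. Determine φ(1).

6

The entry below 1 in the array is 6, so φ(1) = 6.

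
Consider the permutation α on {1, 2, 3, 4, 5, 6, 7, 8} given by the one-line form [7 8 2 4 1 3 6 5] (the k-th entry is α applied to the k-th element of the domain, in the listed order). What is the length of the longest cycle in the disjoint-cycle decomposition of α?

Decomposing into disjoint cycles gives (1 7 6 3 2 8 5); the longest has length 7.

7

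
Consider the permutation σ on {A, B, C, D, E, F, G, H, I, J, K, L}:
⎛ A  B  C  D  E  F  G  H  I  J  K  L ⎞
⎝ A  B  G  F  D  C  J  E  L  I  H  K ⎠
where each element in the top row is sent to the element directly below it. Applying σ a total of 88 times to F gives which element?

Tracing F → C → … returns to F after 10 steps, so F lies in a 10-cycle (C, G, J, I, L, K, H, E, D, F).
On a 10-cycle, σ^10 is the identity, so σ^88 = σ^8 there (88 ≡ 8 mod 10).
Advancing 8 steps from F: F → C → G → J → I → L → K → H → E.

E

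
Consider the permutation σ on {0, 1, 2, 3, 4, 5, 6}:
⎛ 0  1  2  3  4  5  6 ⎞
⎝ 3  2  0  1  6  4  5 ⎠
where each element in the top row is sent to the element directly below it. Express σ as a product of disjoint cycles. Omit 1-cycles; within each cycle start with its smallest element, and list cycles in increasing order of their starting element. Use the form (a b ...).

Iterating σ from 0 gives 0 → 3 → 1 → 2 → 0; that is the 4-cycle (0 3 1 2).
Continuing from each remaining unvisited element yields (0 3 1 2)(4 6 5).

(0 3 1 2)(4 6 5)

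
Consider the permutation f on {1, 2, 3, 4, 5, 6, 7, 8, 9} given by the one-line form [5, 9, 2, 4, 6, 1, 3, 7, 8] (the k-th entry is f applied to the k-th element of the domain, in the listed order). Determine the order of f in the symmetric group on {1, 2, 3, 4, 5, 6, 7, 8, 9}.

15

The disjoint-cycle form of f has cycle lengths 5, 3, 1.
The order of f is the least common multiple of its cycle lengths: lcm(5, 3) = 15.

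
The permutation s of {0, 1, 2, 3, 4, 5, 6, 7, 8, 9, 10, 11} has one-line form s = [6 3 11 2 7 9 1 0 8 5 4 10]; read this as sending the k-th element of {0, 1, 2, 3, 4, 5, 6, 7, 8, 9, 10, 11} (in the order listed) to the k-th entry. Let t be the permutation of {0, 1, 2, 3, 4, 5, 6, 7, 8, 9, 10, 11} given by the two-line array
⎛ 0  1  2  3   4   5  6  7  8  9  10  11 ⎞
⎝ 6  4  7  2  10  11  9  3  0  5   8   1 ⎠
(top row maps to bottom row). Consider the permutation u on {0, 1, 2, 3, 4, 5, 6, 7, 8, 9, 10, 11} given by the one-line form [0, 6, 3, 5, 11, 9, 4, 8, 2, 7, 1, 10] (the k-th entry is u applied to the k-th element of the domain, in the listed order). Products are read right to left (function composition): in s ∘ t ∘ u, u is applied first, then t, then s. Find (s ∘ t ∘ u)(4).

Chase 4: u(4) = 11; t(11) = 1; s(1) = 3. Hence (s ∘ t ∘ u)(4) = 3.

3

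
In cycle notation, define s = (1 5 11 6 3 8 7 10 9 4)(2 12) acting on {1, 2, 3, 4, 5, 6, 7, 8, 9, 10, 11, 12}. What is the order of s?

The cycle type of s is (10, 2).
The order is lcm(10, 2) = 10.

10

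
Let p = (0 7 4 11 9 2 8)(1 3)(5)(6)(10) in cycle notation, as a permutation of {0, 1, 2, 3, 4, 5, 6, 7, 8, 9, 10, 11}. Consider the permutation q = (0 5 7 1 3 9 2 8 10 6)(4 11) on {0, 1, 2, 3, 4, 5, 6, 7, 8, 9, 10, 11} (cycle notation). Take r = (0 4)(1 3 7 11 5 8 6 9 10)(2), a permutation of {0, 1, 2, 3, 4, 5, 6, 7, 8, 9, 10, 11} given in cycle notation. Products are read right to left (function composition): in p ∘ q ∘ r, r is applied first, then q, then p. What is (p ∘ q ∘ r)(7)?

11

(p ∘ q ∘ r)(7) = p(q(r(7))). r(7) = 11, then q(11) = 4, then p(4) = 11, so the result is 11.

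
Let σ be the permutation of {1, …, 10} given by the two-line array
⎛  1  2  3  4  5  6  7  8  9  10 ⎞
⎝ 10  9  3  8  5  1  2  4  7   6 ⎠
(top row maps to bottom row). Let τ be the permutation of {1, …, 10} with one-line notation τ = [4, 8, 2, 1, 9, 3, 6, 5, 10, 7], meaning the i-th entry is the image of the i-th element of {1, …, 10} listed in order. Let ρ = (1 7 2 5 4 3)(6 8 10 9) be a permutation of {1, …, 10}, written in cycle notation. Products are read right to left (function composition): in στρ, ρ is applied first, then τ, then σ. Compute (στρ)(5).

10

Chase 5: ρ(5) = 4; τ(4) = 1; σ(1) = 10. Hence (στρ)(5) = 10.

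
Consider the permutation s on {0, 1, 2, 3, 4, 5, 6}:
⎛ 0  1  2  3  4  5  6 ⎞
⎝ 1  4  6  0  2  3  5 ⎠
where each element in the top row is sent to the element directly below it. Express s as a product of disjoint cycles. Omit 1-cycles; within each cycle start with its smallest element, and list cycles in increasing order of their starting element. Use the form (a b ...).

Iterating s from 0 gives 0 → 1 → 4 → 2 → 6 → 5 → 3 → 0; that is the 7-cycle (0 1 4 2 6 5 3).
Continuing from each remaining unvisited element yields (0 1 4 2 6 5 3).

(0 1 4 2 6 5 3)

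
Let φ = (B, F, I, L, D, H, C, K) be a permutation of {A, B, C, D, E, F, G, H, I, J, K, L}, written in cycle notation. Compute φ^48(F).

F

F lies in the 8-cycle (B, F, I, L, D, H, C, K).
Since the cycle has length 8, φ^48 acts on it the same as φ^0 (48 mod 8 = 0).
So φ^48(F) = F.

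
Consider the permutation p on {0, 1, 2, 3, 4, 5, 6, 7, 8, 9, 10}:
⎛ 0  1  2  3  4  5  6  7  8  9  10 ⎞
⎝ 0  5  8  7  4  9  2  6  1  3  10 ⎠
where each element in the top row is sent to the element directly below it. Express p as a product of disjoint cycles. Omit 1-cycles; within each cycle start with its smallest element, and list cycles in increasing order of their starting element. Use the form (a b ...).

Iterating p from 1 gives 1 → 5 → 9 → 3 → 7 → 6 → 2 → 8 → 1; that is the 8-cycle (1 5 9 3 7 6 2 8).
Continuing from each remaining unvisited element yields (1 5 9 3 7 6 2 8).

(1 5 9 3 7 6 2 8)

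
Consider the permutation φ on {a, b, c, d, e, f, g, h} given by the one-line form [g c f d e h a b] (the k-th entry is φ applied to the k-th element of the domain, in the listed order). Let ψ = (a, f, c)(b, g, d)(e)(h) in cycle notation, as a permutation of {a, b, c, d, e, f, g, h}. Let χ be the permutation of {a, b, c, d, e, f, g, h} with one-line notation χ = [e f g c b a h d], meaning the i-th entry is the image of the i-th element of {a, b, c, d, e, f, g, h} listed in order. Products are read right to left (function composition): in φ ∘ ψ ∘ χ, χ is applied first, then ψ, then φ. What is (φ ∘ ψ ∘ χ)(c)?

d

Chase c: χ(c) = g; ψ(g) = d; φ(d) = d. Hence (φ ∘ ψ ∘ χ)(c) = d.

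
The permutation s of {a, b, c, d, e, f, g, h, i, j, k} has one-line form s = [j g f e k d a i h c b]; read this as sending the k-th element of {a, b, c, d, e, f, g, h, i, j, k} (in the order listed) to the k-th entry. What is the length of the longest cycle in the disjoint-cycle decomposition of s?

Decomposing into disjoint cycles gives (a, j, c, f, d, e, k, b, g)(h, i); the longest has length 9.

9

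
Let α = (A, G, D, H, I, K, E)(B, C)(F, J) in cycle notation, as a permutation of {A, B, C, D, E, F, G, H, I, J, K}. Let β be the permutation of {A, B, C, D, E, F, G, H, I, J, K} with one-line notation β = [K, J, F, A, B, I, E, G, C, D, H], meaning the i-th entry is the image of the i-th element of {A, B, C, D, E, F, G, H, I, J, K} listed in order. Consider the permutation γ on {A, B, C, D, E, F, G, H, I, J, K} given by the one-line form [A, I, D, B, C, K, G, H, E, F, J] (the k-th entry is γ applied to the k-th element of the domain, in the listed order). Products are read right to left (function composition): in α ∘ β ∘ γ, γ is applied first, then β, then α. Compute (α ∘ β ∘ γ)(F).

Apply the permutations in order: γ(F) = K, then β(K) = H, then α(H) = I. So (α ∘ β ∘ γ)(F) = I.

I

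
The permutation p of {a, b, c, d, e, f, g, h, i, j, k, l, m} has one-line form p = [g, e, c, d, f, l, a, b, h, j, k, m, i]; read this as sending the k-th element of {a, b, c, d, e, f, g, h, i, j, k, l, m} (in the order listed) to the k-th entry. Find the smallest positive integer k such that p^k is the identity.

14

Decomposing into disjoint cycles gives cycle lengths 7, 2, 1, 1, 1, 1.
The order of p is the least common multiple of its cycle lengths: lcm(7, 2) = 14.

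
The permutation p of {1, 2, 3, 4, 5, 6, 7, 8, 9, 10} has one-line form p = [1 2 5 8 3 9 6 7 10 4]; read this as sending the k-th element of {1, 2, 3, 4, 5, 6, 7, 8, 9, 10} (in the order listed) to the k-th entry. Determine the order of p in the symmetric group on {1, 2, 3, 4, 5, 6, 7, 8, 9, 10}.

Decomposing into disjoint cycles gives cycle lengths 6, 2, 1, 1.
Since disjoint cycles commute, ord(p) = lcm(6, 2) = 6.

6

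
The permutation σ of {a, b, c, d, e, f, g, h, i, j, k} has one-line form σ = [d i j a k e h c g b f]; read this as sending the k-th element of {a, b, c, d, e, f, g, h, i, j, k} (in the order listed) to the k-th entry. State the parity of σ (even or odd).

In disjoint-cycle form the cycle lengths are 6, 3, 2.
A cycle is odd iff its length is even; σ has 2 even-length cycles, so sgn(σ) = (−1)^2 and σ is even.

even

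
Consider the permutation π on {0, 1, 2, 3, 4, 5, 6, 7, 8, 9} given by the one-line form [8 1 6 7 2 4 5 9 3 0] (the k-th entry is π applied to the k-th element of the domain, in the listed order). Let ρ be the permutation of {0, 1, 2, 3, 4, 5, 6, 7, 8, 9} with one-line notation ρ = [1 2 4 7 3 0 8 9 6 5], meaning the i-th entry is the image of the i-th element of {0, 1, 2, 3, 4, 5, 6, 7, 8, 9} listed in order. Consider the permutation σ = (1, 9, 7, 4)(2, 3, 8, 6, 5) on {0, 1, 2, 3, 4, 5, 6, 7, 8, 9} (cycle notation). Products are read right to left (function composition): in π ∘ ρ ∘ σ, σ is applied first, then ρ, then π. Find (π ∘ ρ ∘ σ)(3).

Chase 3: σ(3) = 8; ρ(8) = 6; π(6) = 5. Hence (π ∘ ρ ∘ σ)(3) = 5.

5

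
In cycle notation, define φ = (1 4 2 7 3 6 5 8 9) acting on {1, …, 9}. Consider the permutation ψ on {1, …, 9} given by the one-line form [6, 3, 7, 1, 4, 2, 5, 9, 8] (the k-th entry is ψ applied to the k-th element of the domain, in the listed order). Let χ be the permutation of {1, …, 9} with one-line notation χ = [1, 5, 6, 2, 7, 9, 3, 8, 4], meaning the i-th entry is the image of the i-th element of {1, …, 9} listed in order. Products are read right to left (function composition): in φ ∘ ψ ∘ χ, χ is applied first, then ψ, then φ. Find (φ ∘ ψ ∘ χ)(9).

4

Apply the permutations in order: χ(9) = 4, then ψ(4) = 1, then φ(1) = 4. So (φ ∘ ψ ∘ χ)(9) = 4.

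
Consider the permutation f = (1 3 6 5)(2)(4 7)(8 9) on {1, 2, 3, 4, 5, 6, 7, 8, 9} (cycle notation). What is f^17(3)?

6

3 lies in the 4-cycle (1 3 6 5).
Powers repeat with period 4 on this cycle, and 17 mod 4 = 1, so f^17(3) = f^1(3).
Stepping 1 place around the cycle: 3 → 6.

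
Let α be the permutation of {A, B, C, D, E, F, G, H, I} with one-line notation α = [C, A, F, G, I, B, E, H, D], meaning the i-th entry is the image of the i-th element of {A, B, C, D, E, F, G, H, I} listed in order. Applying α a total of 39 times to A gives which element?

Tracing A → C → … returns to A after 4 steps, so A lies in a 4-cycle (A, C, F, B).
On a 4-cycle, α^4 is the identity, so α^39 = α^3 there (39 ≡ 3 mod 4).
Advancing 3 steps from A: A → C → F → B.

B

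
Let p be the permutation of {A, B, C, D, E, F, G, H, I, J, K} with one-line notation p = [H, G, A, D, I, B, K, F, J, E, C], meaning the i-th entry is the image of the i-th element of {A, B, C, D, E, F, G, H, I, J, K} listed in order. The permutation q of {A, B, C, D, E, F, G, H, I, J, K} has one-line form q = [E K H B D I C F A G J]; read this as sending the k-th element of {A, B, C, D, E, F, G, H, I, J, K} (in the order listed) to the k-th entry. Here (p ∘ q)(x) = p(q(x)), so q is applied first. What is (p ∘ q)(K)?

q(K) = J, then p(J) = E; composing gives (p ∘ q)(K) = E.

E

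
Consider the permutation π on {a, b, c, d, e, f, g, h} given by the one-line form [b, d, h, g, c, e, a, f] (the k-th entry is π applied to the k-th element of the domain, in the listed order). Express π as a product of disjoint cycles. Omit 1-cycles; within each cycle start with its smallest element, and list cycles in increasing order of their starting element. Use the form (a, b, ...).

From a: a → b → d → g → a, closing the cycle (a, b, d, g).
Continuing from each remaining unvisited element yields (a, b, d, g)(c, h, f, e).

(a, b, d, g)(c, h, f, e)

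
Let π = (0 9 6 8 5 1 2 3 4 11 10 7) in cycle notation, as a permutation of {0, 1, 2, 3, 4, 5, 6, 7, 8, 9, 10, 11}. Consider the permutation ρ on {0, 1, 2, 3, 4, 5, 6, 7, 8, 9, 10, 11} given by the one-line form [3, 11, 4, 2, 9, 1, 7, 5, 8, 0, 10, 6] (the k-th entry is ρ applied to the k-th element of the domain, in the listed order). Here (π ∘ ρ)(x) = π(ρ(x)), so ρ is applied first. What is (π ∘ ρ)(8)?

(π ∘ ρ)(8) = π(ρ(8)). ρ(8) = 8, then π(8) = 5. So (π ∘ ρ)(8) = 5.

5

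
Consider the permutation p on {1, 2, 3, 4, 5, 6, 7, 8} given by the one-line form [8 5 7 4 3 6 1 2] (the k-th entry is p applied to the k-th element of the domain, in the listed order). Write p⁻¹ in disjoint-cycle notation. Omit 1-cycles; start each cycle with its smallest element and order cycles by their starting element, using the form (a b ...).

First write p in disjoint cycles: (1 8 2 5 3 7).
Reversing each cycle (and rotating so the smallest element leads) gives p⁻¹ = (1 7 3 5 2 8).

(1 7 3 5 2 8)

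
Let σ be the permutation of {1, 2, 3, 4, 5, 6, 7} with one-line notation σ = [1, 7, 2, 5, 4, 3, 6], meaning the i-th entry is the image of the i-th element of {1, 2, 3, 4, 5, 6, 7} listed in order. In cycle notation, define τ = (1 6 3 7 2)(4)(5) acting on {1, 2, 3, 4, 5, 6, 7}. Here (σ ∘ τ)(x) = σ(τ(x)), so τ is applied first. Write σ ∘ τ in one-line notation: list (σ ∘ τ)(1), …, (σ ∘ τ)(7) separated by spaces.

(σ ∘ τ)(x) = σ(τ(x)). Computing each image: σ(τ(1)) = σ(6) = 3, σ(τ(2)) = σ(1) = 1, σ(τ(3)) = σ(7) = 6, σ(τ(4)) = σ(4) = 5, σ(τ(5)) = σ(5) = 4, σ(τ(6)) = σ(3) = 2, σ(τ(7)) = σ(2) = 7.
Hence σ ∘ τ = [3 1 6 5 4 2 7].

3 1 6 5 4 2 7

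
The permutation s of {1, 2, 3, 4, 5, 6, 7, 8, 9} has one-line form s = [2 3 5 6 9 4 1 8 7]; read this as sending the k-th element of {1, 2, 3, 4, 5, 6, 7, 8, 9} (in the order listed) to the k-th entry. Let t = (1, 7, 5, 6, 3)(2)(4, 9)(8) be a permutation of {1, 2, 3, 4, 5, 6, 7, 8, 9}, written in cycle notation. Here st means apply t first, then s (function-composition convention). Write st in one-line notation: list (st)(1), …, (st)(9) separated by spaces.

Chase each element through t then s: 1 → 7 → 1; 2 → 2 → 3; 3 → 1 → 2; 4 → 9 → 7; 5 → 6 → 4; 6 → 3 → 5; 7 → 5 → 9; 8 → 8 → 8; 9 → 4 → 6.
So st in one-line form is 1 3 2 7 4 5 9 8 6.

1 3 2 7 4 5 9 8 6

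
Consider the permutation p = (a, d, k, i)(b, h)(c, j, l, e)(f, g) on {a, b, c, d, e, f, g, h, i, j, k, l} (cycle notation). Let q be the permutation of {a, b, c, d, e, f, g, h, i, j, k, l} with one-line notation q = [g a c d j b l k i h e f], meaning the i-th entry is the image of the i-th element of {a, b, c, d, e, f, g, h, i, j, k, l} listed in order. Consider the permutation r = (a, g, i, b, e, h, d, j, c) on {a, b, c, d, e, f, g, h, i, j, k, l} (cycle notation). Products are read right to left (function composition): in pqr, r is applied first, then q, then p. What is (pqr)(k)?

c

Apply the permutations in order: r(k) = k, then q(k) = e, then p(e) = c. So (pqr)(k) = c.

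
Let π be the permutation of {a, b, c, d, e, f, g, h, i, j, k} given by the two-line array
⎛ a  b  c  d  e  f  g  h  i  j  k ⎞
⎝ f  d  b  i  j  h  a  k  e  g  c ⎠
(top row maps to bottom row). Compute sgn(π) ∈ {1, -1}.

1

In disjoint-cycle form the cycle lengths are 11.
A cycle is odd iff its length is even; π has 0 even-length cycles, so sgn(π) = (−1)^0 and π is even.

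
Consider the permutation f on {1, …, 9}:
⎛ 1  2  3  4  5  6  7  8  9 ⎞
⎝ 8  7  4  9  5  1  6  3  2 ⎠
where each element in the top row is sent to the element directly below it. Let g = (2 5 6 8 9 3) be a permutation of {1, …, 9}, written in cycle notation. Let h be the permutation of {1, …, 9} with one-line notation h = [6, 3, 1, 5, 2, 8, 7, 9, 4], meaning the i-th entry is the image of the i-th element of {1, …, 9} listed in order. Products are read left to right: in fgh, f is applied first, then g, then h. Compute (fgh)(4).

1

Chase 4: f(4) = 9; g(9) = 3; h(3) = 1. Hence (fgh)(4) = 1.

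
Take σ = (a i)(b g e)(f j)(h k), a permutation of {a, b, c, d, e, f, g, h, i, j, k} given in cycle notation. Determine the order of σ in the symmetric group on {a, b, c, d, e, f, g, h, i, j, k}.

The disjoint cycles have lengths 3, 2, 2, 2, 1, 1.
Since disjoint cycles commute, ord(σ) = lcm(3, 2, 2, 2) = 6.

6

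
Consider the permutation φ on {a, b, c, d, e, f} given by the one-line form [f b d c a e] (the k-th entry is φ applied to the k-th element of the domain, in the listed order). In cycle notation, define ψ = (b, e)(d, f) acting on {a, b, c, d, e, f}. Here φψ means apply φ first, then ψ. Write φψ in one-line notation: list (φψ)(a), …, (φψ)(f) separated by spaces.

For each element, apply φ then ψ: a → f → d; b → b → e; c → d → f; d → c → c; e → a → a; f → e → b.
So φψ in one-line form is d e f c a b.

d e f c a b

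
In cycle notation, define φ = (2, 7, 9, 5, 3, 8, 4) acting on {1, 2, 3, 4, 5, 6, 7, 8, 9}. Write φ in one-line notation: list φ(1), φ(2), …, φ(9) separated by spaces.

Reading each image from the cycles: 1↦1, 2↦7, 3↦8, 4↦2, 5↦3, 6↦6, 7↦9, 8↦4, 9↦5.
Listing these in domain order gives 1 7 8 2 3 6 9 4 5.

1 7 8 2 3 6 9 4 5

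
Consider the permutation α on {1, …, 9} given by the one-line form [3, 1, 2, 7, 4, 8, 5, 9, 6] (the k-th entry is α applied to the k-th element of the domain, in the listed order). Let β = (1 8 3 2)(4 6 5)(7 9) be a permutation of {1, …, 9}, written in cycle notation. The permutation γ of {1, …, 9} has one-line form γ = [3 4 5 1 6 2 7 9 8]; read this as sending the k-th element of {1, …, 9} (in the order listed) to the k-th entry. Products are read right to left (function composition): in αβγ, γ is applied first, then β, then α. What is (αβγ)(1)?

1

(αβγ)(1) = α(β(γ(1))). γ(1) = 3, then β(3) = 2, then α(2) = 1, so the result is 1.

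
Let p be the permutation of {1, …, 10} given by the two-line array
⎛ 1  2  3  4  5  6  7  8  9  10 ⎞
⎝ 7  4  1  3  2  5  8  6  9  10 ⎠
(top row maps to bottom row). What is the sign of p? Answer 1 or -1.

In disjoint-cycle form the cycle lengths are 8, 1, 1.
A cycle is odd iff its length is even; p has 1 even-length cycle, so sgn(p) = (−1)^1 and p is odd.

-1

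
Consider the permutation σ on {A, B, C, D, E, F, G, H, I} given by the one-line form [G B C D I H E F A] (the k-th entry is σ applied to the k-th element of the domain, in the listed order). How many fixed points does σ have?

3

The fixed points (elements with σ(x) = x) are {B, C, D}, so there are 3.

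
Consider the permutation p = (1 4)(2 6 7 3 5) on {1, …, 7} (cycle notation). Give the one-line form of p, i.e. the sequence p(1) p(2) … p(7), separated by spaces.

Image by image: 1→4, 2→6, 3→5, 4→1, 5→2, 6→7, 7→3.
So the one-line form is 4 6 5 1 2 7 3.

4 6 5 1 2 7 3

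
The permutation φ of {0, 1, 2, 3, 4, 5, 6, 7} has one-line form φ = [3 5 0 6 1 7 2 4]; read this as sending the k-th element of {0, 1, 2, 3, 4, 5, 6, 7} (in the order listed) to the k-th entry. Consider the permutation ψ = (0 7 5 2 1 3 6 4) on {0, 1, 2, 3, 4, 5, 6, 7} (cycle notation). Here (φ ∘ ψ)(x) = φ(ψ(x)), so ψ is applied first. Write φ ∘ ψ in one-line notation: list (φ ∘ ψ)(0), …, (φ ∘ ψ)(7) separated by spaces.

(φ ∘ ψ)(x) = φ(ψ(x)). Computing each image: φ(ψ(0)) = φ(7) = 4, φ(ψ(1)) = φ(3) = 6, φ(ψ(2)) = φ(1) = 5, φ(ψ(3)) = φ(6) = 2, φ(ψ(4)) = φ(0) = 3, φ(ψ(5)) = φ(2) = 0, φ(ψ(6)) = φ(4) = 1, φ(ψ(7)) = φ(5) = 7.
Hence φ ∘ ψ = [4 6 5 2 3 0 1 7].

4 6 5 2 3 0 1 7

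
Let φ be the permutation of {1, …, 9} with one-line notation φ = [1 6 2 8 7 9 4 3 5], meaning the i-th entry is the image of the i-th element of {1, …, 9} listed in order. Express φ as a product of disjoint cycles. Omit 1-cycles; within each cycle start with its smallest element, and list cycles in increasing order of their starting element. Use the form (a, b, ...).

Iterating φ from 2 gives 2 → 6 → 9 → 5 → 7 → 4 → 8 → 3 → 2; that is the 8-cycle (2, 6, 9, 5, 7, 4, 8, 3).
Repeating from the next unused element and collecting all non-trivial cycles gives (2, 6, 9, 5, 7, 4, 8, 3).

(2, 6, 9, 5, 7, 4, 8, 3)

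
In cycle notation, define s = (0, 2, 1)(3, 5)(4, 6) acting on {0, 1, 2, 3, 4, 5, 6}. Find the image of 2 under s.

Within (0, 2, 1), 2 ↦ 1.

1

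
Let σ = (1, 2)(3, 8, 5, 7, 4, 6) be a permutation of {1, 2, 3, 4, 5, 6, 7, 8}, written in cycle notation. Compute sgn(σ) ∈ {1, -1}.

The cycle lengths are 6, 2.
A cycle of length ℓ contributes ℓ−1 transpositions, so σ is a product of 5 + 1 = 6 transpositions — even.

1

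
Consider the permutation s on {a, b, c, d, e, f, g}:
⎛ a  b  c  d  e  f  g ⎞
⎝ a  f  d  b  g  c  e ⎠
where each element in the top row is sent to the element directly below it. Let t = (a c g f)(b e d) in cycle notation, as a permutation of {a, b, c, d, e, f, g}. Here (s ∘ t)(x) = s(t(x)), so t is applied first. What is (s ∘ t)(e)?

b

(s ∘ t)(e) = s(t(e)). t(e) = d, then s(d) = b. So (s ∘ t)(e) = b.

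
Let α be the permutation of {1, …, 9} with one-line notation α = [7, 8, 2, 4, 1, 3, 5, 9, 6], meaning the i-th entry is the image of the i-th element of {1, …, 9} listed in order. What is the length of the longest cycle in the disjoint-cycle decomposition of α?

5

Decomposing into disjoint cycles gives (1 7 5)(2 8 9 6 3); the longest has length 5.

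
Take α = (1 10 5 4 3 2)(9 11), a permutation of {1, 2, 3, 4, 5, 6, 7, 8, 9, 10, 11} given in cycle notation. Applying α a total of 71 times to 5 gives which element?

10

5 lies in the 6-cycle (1 10 5 4 3 2).
Powers repeat with period 6 on this cycle, and 71 mod 6 = 5, so α^71(5) = α^5(5).
Stepping 5 places around the cycle: 5 → 4 → 3 → 2 → 1 → 10.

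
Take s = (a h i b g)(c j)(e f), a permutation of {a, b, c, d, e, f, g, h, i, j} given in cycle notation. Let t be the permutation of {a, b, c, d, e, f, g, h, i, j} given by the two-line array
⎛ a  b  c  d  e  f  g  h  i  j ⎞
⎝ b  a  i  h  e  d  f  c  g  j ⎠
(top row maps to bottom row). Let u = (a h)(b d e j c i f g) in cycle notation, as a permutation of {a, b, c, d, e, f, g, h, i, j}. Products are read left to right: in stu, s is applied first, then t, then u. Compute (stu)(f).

Chase f: s(f) = e; t(e) = e; u(e) = j. Hence (stu)(f) = j.

j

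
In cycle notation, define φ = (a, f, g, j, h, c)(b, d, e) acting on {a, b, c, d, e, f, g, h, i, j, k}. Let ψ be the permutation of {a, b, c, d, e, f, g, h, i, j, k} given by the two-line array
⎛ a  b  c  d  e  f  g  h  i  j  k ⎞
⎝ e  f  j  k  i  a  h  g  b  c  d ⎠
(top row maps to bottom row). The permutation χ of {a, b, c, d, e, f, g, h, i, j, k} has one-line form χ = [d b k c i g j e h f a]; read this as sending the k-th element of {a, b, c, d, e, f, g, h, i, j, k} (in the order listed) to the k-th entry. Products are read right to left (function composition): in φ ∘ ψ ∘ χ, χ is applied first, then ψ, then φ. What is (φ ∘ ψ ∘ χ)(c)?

(φ ∘ ψ ∘ χ)(c) = φ(ψ(χ(c))). χ(c) = k, then ψ(k) = d, then φ(d) = e, so the result is e.

e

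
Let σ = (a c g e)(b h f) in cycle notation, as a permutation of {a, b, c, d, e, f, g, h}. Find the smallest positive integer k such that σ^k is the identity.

The disjoint cycles have lengths 4, 3, 1.
Since disjoint cycles commute, ord(σ) = lcm(4, 3) = 12.

12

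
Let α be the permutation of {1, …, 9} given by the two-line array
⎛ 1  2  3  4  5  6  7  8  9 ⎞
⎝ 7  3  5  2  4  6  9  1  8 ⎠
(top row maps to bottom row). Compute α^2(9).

Tracing 9 → 8 → … returns to 9 after 4 steps, so 9 lies in a 4-cycle (1 7 9 8).
Stepping 2 places around the cycle: 9 → 8 → 1.

1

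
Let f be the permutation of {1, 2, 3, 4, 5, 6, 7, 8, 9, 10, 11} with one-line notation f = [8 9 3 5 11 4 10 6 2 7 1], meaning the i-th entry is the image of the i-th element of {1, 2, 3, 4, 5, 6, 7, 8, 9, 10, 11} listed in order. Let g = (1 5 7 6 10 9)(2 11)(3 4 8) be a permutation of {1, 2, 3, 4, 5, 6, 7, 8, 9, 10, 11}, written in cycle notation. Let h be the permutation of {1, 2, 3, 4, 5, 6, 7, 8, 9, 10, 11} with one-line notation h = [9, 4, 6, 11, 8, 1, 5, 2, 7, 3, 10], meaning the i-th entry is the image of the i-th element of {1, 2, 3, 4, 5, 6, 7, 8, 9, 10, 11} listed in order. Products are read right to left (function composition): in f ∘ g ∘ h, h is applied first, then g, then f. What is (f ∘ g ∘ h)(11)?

Apply the permutations in order: h(11) = 10, then g(10) = 9, then f(9) = 2. So (f ∘ g ∘ h)(11) = 2.

2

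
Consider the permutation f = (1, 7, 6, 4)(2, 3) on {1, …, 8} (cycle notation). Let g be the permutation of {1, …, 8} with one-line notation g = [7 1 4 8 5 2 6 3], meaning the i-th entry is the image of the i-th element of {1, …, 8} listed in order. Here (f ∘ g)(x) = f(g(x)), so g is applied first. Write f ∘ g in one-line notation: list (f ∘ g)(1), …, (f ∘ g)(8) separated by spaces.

6 7 1 8 5 3 4 2

For each element, apply g then f: 1 → 7 → 6; 2 → 1 → 7; 3 → 4 → 1; 4 → 8 → 8; 5 → 5 → 5; 6 → 2 → 3; 7 → 6 → 4; 8 → 3 → 2.
So f ∘ g in one-line form is 6 7 1 8 5 3 4 2.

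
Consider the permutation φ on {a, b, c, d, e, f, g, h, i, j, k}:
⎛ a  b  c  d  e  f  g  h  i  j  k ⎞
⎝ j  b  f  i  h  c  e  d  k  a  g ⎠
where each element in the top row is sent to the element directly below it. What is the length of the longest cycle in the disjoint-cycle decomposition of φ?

6

Decomposing into disjoint cycles gives (a j)(c f)(d i k g e h); the longest has length 6.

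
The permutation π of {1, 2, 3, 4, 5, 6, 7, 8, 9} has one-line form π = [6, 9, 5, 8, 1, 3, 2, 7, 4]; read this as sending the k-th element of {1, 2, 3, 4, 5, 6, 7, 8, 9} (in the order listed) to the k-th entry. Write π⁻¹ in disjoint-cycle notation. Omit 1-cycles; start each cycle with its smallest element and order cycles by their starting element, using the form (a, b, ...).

(1, 5, 3, 6)(2, 7, 8, 4, 9)

The cycle decomposition of π is (1, 6, 3, 5)(2, 9, 4, 8, 7).
The inverse reverses every cycle; in canonical form, π⁻¹ = (1, 5, 3, 6)(2, 7, 8, 4, 9).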